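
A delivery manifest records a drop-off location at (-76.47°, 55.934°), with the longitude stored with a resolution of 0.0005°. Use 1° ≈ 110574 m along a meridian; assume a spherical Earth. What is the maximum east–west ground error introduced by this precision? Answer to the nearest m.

6 m

With a 0.0005° grid the true value lies within half a step, ±0.0005°/2 = ±0.00025°, of the stored one.
Parallels shrink by cos φ, so at 76.47° a degree of longitude is 110574 × 0.2340 ≈ 25869.3 m.
So at most 0.00025° × 25869.3 ≈ 6.46732 m east–west.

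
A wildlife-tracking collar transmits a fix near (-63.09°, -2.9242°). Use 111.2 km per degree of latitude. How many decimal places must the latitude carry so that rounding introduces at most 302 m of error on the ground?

3 decimal places

One degree of latitude covers 111200 m.
Rounding to N decimal places gives at most 0.5 × 10⁻ᴺ degrees of error, i.e. 0.5 × 10⁻ᴺ × 111200 m.
Setting 55600 × 10⁻ᴺ ≤ 302 gives 10ᴺ ≥ 184.1, i.e. N ≥ 2.27.
So 3 decimal places suffice (55.6 m); 2 would allow up to 556 m.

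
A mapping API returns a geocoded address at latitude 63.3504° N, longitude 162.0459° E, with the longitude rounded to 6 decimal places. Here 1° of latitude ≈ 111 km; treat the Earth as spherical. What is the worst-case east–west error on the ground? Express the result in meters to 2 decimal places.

Rounding to 6 decimal places leaves the longitude within ±5e-07° of the true value.
At latitude 63.3504° a degree of longitude spans 111000 m × cos 63.3504° = 111000 × 0.4485 ≈ 49787.2 m.
East–west error: 5e-07° × 49787.2 m/° ≈ 0.0248936 m.

0.02 meters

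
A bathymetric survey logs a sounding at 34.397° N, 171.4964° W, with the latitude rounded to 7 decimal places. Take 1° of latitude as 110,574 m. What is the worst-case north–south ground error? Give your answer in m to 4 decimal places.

0.0055 m

Rounding to 7 decimal places leaves the latitude within ±5e-08° of the true value.
Along the meridian that is 5e-08° × 110574 m/° = 0.0055287 m.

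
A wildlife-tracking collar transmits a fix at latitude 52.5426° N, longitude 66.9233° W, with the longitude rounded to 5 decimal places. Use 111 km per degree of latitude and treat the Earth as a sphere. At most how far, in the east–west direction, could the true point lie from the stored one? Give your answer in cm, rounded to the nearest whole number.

34 cm

Rounding to 5 decimal places leaves the longitude within ±5e-06° of the true value.
Parallels shrink by cos φ, so at 52.5426° a degree of longitude is 111000 × 0.6082 ≈ 67507 m.
Maximum E–W displacement: 5e-06 × 67507 = 0.337535 m.
That is 0.337535 m = 33.754 cm.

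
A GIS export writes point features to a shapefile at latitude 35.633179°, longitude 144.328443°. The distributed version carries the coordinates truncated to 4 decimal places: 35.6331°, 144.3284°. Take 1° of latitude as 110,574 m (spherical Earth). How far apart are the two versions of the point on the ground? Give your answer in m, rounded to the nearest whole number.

Δlat = 35.633179 − 35.6331 = +0.000079°; Δlon = 144.328443 − 144.3284 = +0.000043°.
North–south shift: 0.000079 × 110574 = 8.73535 m.
E–W at 35.6331°: 0.000043° × 110574 × cos 35.6331° = 0.000043 × 110574 × 0.8128 ≈ 3.86444 m.
Distance: √(8.73535² + 3.86444²) ≈ 9.55197 m.

10 m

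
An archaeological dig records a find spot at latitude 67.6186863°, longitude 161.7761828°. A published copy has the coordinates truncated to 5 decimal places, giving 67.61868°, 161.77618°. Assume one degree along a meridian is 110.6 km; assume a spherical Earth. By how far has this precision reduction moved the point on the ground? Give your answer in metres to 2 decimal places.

The latitude changed by +0.0000063° and the longitude by +0.0000028°.
North–south shift: 0.0000063 × 110600 = 0.69678 m.
East–west at this latitude: 0.0000028° × 110600 × cos 67.6187° ≈ 0.0000028 × 42113 = 0.117917 m.
Combined displacement = (0.69678² + 0.117917²)^½ ≈ 0.706687 m.

0.71 metres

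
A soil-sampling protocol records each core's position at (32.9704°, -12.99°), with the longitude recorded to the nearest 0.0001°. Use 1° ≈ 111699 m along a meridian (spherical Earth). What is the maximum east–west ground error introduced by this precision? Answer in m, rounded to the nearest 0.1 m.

Rounding to 4 decimal places leaves the longitude within ±5e-05° of the true value.
One degree of longitude at 32.9704° is 111699 × cos 32.9704° ≈ 111699 × 0.8390 = 93710.1 m.
So at most 5e-05° × 93710.1 ≈ 4.6855 m east–west.

4.7 m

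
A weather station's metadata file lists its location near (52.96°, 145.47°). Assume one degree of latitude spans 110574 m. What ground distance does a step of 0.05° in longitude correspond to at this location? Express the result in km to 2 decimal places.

One degree of longitude here spans 110574 × cos 52.96° = 110574 × 0.6024 ≈ 66606.7 m; 0.05° of that is 3330.34 m.
That is 3330.34 m = 3.3303 km.

3.33 km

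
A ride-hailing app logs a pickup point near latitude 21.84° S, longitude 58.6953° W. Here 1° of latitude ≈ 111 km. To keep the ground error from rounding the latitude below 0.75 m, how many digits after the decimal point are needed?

One degree of latitude covers 111000 m.
Rounding to N decimal places gives at most 0.5 × 10⁻ᴺ degrees of error, i.e. 0.5 × 10⁻ᴺ × 111000 m.
Need 0.5 × 111000 × 10⁻ᴺ ≤ 0.75 → 10⁻ᴺ ≤ 1.351e-05, so N ≥ 4.87.
N = 4 would give 5.55 m (too coarse); N = 5 gives 0.555 m ≤ 0.75 m.

5 decimal places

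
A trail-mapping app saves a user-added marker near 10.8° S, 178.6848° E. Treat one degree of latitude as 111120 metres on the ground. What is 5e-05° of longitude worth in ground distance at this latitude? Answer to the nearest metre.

5 metres

One degree of longitude here spans 111120 × cos 10.8° = 111120 × 0.9823 ≈ 109152 m; 5e-05° of that is 5.45759 m.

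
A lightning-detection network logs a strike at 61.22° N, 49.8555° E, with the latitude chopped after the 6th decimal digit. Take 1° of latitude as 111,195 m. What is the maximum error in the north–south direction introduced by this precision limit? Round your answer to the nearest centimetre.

11 centimetres

Truncating at 6 decimal places can drop up to a full unit in the last place, so the latitude may be off by as much as 1e-06°.
Along the meridian that is 1e-06° × 111195 m/° = 0.111195 m.
That is 0.111195 m = 11.119 cm.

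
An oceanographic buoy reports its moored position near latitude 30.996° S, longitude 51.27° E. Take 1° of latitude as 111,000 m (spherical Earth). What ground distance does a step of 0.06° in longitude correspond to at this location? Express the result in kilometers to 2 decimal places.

One degree of longitude here spans 111000 × cos 30.996° = 111000 × 0.8572 ≈ 95149.6 m; 0.06° of that is 5708.97 m.
That is 5708.97 m = 5.709 km.

5.71 kilometers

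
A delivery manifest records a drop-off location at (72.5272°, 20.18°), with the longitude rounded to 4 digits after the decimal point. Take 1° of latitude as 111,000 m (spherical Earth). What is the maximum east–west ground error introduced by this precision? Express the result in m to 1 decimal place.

Rounding to 4 decimal places leaves the longitude within ±5e-05° of the true value.
Parallels shrink by cos φ, so at 72.5272° a degree of longitude is 111000 × 0.3003 ≈ 33328.1 m.
East–west error: 5e-05° × 33328.1 m/° ≈ 1.6664 m.

1.7 m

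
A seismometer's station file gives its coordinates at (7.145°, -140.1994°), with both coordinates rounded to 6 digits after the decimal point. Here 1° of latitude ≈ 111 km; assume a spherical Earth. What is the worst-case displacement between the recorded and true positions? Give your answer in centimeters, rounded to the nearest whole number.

8 centimeters

Rounding to 6 decimal places leaves each coordinate within ±5e-07° of the true value.
North–south component: 5e-07° × 111000 = 0.0555 m.
East–west component at 7.145°: 5e-07° × 111000 × cos 7.145° ≈ 5e-07 × 110138 ≈ 0.055069 m.
Combining orthogonally: (0.0555² + 0.055069²)^½ ≈ 0.0781847 m.
That is 0.0781847 m = 7.8185 cm.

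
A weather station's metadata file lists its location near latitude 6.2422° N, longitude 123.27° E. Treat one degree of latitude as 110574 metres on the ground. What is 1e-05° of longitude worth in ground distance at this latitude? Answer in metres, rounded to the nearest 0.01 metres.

At 6.2422° a degree of longitude is 110574 × cos 6.2422° ≈ 109918 m, so 1e-05° corresponds to 1.09918 m.

1.10 metres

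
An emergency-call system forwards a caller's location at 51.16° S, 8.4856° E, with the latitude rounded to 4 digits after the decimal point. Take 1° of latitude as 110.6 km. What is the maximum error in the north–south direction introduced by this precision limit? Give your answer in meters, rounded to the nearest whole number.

6 meters

Rounding to 4 decimal places leaves the latitude within ±5e-05° of the true value.
So the N–S error is at most 5e-05 × 110600 = 5.53 m.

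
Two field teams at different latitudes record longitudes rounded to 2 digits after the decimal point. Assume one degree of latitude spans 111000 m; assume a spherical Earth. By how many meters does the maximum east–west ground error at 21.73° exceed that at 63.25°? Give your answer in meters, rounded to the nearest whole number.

266 meters

Rounding to 2 decimal places leaves the longitude within ±0.005° of the true value.
At 21.73°: 0.005° × 111000 × cos 21.73° = 0.005 × 111000 × 0.9289 ≈ 515.56 m.
At 63.25°: 0.005° × 111000 × cos 63.25° = 0.005 × 111000 × 0.4501 ≈ 249.8 m.
So the lower-latitude error exceeds the higher by 515.56 − 249.8 = 265.76 m.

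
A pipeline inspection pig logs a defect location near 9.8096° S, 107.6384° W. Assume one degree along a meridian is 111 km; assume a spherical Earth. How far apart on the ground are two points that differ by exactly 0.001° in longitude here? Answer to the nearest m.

109 m

At 9.8096° a degree of longitude is 111000 × cos 9.8096° ≈ 109377 m, so 0.001° corresponds to 109.377 m.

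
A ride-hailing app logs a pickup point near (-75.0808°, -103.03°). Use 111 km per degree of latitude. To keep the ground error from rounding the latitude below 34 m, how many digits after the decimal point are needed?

One degree of latitude covers 111000 m.
With N decimal places the half-ulp bound is 0.5·10⁻ᴺ°, or 0.5·10⁻ᴺ × 111000 m on the ground.
Need 0.5 × 111000 × 10⁻ᴺ ≤ 34 → 10⁻ᴺ ≤ 6.126e-04, so N ≥ 3.21.
At 3 places the error can reach 55.5 m, but 4 places keeps it to 5.55 m.

4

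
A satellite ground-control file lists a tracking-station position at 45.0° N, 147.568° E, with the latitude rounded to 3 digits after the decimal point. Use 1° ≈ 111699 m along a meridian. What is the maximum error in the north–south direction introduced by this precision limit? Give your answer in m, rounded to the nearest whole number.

56 m

Rounding to 3 decimal places leaves the latitude within ±0.0005° of the true value.
Along the meridian that is 0.0005° × 111699 m/° = 55.8495 m.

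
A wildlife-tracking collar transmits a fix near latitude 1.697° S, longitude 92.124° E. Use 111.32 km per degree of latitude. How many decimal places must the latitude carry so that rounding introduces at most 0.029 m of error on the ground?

One degree of latitude covers 111320 m.
With N decimal places the half-ulp bound is 0.5·10⁻ᴺ°, or 0.5·10⁻ᴺ × 111320 m on the ground.
Need 0.5 × 111320 × 10⁻ᴺ ≤ 0.029 → 10⁻ᴺ ≤ 5.210e-07, so N ≥ 6.28.
N = 6 would give 0.0557 m (too coarse); N = 7 gives 0.00557 m ≤ 0.029 m.

7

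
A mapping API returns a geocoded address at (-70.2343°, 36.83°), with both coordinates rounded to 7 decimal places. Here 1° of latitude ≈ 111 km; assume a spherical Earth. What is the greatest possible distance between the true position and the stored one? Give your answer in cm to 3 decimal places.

0.586 cm

Rounding to 7 decimal places leaves each coordinate within ±5e-08° of the true value.
N–S: 5e-08° × 111000 m/° = 0.00555 m.
East–west component at 70.2343°: 5e-08° × 111000 × cos 70.2343° ≈ 5e-08 × 37537.4 ≈ 0.00187687 m.
The two errors are perpendicular, so the maximum displacement is √(0.00555² + 0.00187687²) ≈ 0.00585877 m.
That is 0.00585877 m = 0.58588 cm.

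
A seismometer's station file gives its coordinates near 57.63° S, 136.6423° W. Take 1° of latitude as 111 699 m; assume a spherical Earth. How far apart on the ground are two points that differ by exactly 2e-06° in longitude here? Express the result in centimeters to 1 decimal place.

12.0 centimeters

At 57.63° a degree of longitude is 111699 × cos 57.63° ≈ 59801.9 m, so 2e-06° corresponds to 0.119604 m.
That is 0.119604 m = 11.96 cm.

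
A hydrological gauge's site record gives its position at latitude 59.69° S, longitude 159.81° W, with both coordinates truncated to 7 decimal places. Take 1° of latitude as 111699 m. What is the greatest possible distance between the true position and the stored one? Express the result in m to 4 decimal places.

Truncating at 7 decimal places can drop up to a full unit in the last place, so each coordinate may be off by as much as 1e-07°.
N–S: 1e-07° × 111699 m/° = 0.0111699 m.
East–west component at 59.69°: 1e-07° × 111699 × cos 59.69° ≈ 1e-07 × 56372.1 ≈ 0.00563721 m.
The two errors are perpendicular, so the maximum displacement is √(0.0111699² + 0.00563721²) ≈ 0.0125118 m.

0.0125 m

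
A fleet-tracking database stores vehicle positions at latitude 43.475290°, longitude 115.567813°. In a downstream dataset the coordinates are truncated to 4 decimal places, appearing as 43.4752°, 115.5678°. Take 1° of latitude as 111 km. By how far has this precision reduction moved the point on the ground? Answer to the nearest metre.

The latitude changed by +0.000090° and the longitude by +0.000013°.
North–south shift: 0.000090 × 111000 = 9.99 m.
E–W at 43.4752°: 0.000013° × 111000 × cos 43.4752° = 0.000013 × 111000 × 0.7257 ≈ 1.04715 m.
Distance: √(9.99² + 1.04715²) ≈ 10.0447 m.

10 metres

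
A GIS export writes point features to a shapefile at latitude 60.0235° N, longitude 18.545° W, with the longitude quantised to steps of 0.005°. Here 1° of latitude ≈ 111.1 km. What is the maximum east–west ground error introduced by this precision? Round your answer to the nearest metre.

139 metres

With a 0.005° grid the true value lies within half a step, ±0.005°/2 = ±0.0025°, of the stored one.
One degree of longitude at 60.0235° is 111100 × cos 60.0235° ≈ 111100 × 0.4996 = 55510.5 m.
So at most 0.0025° × 55510.5 ≈ 138.776 m east–west.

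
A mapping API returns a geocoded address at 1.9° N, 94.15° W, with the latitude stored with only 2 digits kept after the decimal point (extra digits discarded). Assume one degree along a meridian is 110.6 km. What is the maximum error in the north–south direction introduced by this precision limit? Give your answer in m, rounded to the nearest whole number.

Truncating at 2 decimal places can drop up to a full unit in the last place, so the latitude may be off by as much as 0.01°.
So the N–S error is at most 0.01 × 110600 = 1106 m.

1106 m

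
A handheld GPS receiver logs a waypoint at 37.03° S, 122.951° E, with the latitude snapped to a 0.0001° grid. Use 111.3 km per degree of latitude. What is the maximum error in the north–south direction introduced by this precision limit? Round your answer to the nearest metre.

With a 0.0001° grid the true value lies within half a step, ±0.0001°/2 = ±5e-05°, of the stored one.
So the N–S error is at most 5e-05 × 111300 = 5.565 m.

6 metres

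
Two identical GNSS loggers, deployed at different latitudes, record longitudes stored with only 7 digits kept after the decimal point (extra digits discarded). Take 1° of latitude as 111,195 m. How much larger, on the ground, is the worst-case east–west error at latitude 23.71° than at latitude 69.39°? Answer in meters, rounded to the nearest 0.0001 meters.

0.0063 meters

Truncating at 7 decimal places can drop up to a full unit in the last place, so the longitude may be off by as much as 1e-07°.
Error at 23.71° = 1e-07° × 111195 × cos 23.71° ≈ 0.011119 × 0.9156 = 0.010181 m.
Error at 69.39° = 1e-07° × 111195 × cos 69.39° ≈ 0.011119 × 0.3520 = 0.0039141 m.
Difference: 0.010181 − 0.0039141 = 0.0062668 m.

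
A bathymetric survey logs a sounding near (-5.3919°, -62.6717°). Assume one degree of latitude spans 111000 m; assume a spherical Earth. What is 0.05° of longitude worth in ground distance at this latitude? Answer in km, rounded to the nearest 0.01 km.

0.05° of longitude at 5.3919° is 0.05 × 111000 × cos 5.3919° ≈ 0.05 × 110509 = 5525.44 m.
That is 5525.44 m = 5.5254 km.

5.53 km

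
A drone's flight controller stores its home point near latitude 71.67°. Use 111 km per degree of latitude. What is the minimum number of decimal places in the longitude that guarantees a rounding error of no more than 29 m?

At 71.67° one degree of longitude covers 111000 × cos 71.67° ≈ 111000 × 0.3145 ≈ 34908.3 m.
With N decimal places the half-ulp bound is 0.5·10⁻ᴺ°, or 0.5·10⁻ᴺ × 34908.3 m on the ground.
Setting 17454.2 × 10⁻ᴺ ≤ 29 gives 10ᴺ ≥ 601.9, i.e. N ≥ 2.78.
At 2 places the error can reach 175 m, but 3 places keeps it to 17.5 m.

3 decimal places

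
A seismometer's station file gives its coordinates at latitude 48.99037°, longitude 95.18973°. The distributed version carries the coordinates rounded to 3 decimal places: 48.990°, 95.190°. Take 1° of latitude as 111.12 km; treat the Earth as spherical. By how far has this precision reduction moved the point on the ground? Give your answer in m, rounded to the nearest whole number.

46 m

Δlat = 48.99037 − 48.990 = +0.00037°; Δlon = 95.18973 − 95.190 = -0.00027°.
North–south shift: 0.00037 × 111120 = 41.1144 m.
East–west at this latitude: -0.00027° × 111120 × cos 48.99° ≈ -0.00027 × 72915.9 = -19.6873 m.
Hypotenuse of the two orthogonal shifts: √(41.1144² + 19.6873²) = 45.5849 m.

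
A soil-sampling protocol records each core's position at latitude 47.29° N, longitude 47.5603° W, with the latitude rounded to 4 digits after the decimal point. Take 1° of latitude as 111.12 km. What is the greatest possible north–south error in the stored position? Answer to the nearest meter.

Rounding to 4 decimal places leaves the latitude within ±5e-05° of the true value.
Along the meridian that is 5e-05° × 111120 m/° = 5.556 m.

6 meters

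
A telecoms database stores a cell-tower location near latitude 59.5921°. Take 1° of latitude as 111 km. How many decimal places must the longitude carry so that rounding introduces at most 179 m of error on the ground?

At 59.5921° one degree of longitude covers 111000 × cos 59.5921° ≈ 111000 × 0.5062 ≈ 56182.9 m.
Rounding to N decimal places gives at most 0.5 × 10⁻ᴺ degrees of error, i.e. 0.5 × 10⁻ᴺ × 56182.9 m.
Setting 28091.5 × 10⁻ᴺ ≤ 179 gives 10ᴺ ≥ 156.9, i.e. N ≥ 2.20.
So 3 decimal places suffice (28.1 m); 2 would allow up to 281 m.

3 decimal places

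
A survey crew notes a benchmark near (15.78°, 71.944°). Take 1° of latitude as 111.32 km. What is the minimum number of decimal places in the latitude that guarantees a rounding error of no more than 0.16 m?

6 decimal places

One degree of latitude covers 111320 m.
N decimal places → at most half a unit in the last place, 0.5 × 10⁻ᴺ° = 111320/2 × 10⁻ᴺ m.
Setting 55660 × 10⁻ᴺ ≤ 0.16 gives 10ᴺ ≥ 3.479e+05, i.e. N ≥ 5.54.
So 6 decimal places suffice (0.0557 m); 5 would allow up to 0.557 m.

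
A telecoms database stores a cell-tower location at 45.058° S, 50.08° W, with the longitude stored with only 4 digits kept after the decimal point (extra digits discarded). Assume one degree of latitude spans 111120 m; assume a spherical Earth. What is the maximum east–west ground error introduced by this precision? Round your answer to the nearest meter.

8 meters

Truncating at 4 decimal places can drop up to a full unit in the last place, so the longitude may be off by as much as 0.0001°.
At latitude 45.058° a degree of longitude spans 111120 m × cos 45.058° = 111120 × 0.7064 ≈ 78494.1 m.
East–west error: 0.0001° × 78494.1 m/° ≈ 7.84941 m.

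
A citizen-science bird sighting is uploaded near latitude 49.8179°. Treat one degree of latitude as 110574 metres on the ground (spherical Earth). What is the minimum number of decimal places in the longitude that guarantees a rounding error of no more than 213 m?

3

At 49.8179° one degree of longitude covers 110574 × cos 49.8179° ≈ 110574 × 0.6452 ≈ 71344.4 m.
Rounding to N decimal places gives at most 0.5 × 10⁻ᴺ degrees of error, i.e. 0.5 × 10⁻ᴺ × 71344.4 m.
Setting 35672.2 × 10⁻ᴺ ≤ 213 gives 10ᴺ ≥ 167.5, i.e. N ≥ 2.22.
So 3 decimal places suffice (35.7 m); 2 would allow up to 357 m.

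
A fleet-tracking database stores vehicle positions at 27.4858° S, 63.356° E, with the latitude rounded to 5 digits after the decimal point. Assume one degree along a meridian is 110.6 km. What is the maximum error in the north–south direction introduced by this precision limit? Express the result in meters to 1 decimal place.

Rounding to 5 decimal places leaves the latitude within ±5e-06° of the true value.
So the N–S error is at most 5e-06 × 110600 = 0.553 m.

0.6 meters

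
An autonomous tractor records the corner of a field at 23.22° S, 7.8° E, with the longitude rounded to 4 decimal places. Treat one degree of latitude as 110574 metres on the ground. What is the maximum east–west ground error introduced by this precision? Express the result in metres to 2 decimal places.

5.08 metres

Rounding to 4 decimal places leaves the longitude within ±5e-05° of the true value.
One degree of longitude at 23.22° is 110574 × cos 23.22° ≈ 110574 × 0.9190 = 101617 m.
East–west error: 5e-05° × 101617 m/° ≈ 5.08086 m.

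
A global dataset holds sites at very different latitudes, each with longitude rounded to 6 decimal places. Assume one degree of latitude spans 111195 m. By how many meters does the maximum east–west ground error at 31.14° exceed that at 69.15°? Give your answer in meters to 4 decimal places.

Rounding to 6 decimal places leaves the longitude within ±5e-07° of the true value.
Error at 31.14° = 5e-07° × 111195 × cos 31.14° ≈ 0.055597 × 0.8559 = 0.047586 m.
At 69.15°: 5e-07° × 111195 × cos 69.15° = 5e-07 × 111195 × 0.3559 ≈ 0.019788 m.
Difference: 0.047586 − 0.019788 = 0.027798 m.

0.0278 meters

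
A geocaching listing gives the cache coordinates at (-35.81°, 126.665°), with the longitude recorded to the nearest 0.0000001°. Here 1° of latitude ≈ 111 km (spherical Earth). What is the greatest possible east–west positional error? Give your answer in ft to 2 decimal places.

Rounding to 7 decimal places leaves the longitude within ±5e-08° of the true value.
One degree of longitude at 35.81° is 111000 × cos 35.81° ≈ 111000 × 0.8110 = 90016.8 m.
So at most 5e-08° × 90016.8 ≈ 0.00450084 m east–west.
Converting: 0.00450084 m × 3.2808 ft/m ≈ 0.014767 ft.

0.01 ft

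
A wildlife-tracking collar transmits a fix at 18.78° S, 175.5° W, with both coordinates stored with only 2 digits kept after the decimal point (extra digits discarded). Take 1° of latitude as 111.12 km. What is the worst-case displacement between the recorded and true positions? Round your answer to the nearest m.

1530 m

Truncating at 2 decimal places can drop up to a full unit in the last place, so each coordinate may be off by as much as 0.01°.
Latitude error → 0.01 × 111120 = 1111.2 m along the meridian.
Longitude error → 0.01 × 111120 × cos 18.78° = 0.01 × 111120 × 0.9468 ≈ 1052.04 m.
Combining orthogonally: (1111.2² + 1052.04²)^½ ≈ 1530.21 m.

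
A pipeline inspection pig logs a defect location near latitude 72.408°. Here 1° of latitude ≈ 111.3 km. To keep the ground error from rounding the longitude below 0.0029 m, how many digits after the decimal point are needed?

At 72.408° one degree of longitude covers 111300 × cos 72.408° ≈ 111300 × 0.3022 ≈ 33639 m.
N decimal places → at most half a unit in the last place, 0.5 × 10⁻ᴺ° = 33639/2 × 10⁻ᴺ m.
Need 0.5 × 33639 × 10⁻ᴺ ≤ 0.0029 → 10⁻ᴺ ≤ 1.724e-07, so N ≥ 6.76.
At 6 places the error can reach 0.0168 m, but 7 places keeps it to 0.00168 m.

7 decimal places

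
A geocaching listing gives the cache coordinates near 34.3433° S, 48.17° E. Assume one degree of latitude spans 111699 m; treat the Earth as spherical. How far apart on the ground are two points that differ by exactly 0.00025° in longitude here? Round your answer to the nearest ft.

76 ft

At 34.3433° a degree of longitude is 111699 × cos 34.3433° ≈ 92226.8 m, so 0.00025° corresponds to 23.0567 m.
In feet: 23.0567 m ÷ 0.3048 ≈ 75.645 ft.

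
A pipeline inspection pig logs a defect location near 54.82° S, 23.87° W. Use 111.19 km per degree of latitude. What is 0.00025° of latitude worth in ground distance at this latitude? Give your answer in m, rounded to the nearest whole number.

0.00025° × 111190 m/° = 27.7975 m.

28 m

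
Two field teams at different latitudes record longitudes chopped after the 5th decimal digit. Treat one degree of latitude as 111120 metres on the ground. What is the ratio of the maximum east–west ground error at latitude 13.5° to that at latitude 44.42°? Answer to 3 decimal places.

Truncating at 5 decimal places can drop up to a full unit in the last place, so the longitude may be off by as much as 1e-05°.
At 13.5°: 1e-05° × 111120 × cos 13.5° = 1e-05 × 111120 × 0.9724 ≈ 1.0805 m.
Error at 44.42° = 1e-05° × 111120 × cos 44.42° ≈ 1.1112 × 0.7142 = 0.79365 m.
The ratio reduces to cos 13.5° / cos 44.42° = 0.9724/0.7142 ≈ 1.3614.

1.361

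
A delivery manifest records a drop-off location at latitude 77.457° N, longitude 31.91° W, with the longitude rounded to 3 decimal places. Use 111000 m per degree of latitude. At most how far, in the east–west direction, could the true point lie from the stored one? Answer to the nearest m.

Rounding to 3 decimal places leaves the longitude within ±0.0005° of the true value.
At latitude 77.457° a degree of longitude spans 111000 m × cos 77.457° = 111000 × 0.2172 ≈ 24106.1 m.
East–west error: 0.0005° × 24106.1 m/° ≈ 12.0531 m.

12 m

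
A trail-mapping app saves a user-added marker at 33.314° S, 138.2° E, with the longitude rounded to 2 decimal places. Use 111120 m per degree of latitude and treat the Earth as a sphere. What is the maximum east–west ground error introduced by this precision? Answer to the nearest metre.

464 metres

Rounding to 2 decimal places leaves the longitude within ±0.005° of the true value.
At latitude 33.314° a degree of longitude spans 111120 m × cos 33.314° = 111120 × 0.8357 ≈ 92860 m.
Maximum E–W displacement: 0.005 × 92860 = 464.3 m.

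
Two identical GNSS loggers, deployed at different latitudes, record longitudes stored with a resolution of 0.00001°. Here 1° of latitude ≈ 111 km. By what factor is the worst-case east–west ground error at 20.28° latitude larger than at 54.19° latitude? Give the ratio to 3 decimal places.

1.603

With a 0.00001° grid the true value lies within half a step, ±0.00001°/2 = ±5e-06°, of the stored one.
Error at 20.28° = 5e-06° × 111000 × cos 20.28° ≈ 0.555 × 0.9380 = 0.5206 m.
Error at 54.19° = 5e-06° × 111000 × cos 54.19° ≈ 0.555 × 0.5851 = 0.32473 m.
Ratio: 0.5206 / 0.32473 = cos 20.28° / cos 54.19° ≈ 1.6032.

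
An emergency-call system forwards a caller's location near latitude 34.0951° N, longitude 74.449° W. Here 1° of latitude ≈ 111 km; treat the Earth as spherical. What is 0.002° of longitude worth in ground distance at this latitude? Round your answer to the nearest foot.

603 feet

0.002° of longitude at 34.0951° is 0.002 × 111000 × cos 34.0951° ≈ 0.002 × 91920 = 183.84 m.
In feet: 183.84 m ÷ 0.3048 ≈ 603.15 ft.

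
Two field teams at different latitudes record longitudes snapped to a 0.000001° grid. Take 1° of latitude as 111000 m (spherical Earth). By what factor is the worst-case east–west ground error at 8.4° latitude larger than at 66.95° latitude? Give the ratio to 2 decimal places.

With a 0.000001° grid the true value lies within half a step, ±0.000001°/2 = ±5e-07°, of the stored one.
At 8.4°: 5e-07° × 111000 × cos 8.4° = 5e-07 × 111000 × 0.9893 ≈ 0.054905 m.
Error at 66.95° = 5e-07° × 111000 × cos 66.95° ≈ 0.0555 × 0.3915 = 0.02173 m.
The ratio reduces to cos 8.4° / cos 66.95° = 0.9893/0.3915 ≈ 2.5267.

2.53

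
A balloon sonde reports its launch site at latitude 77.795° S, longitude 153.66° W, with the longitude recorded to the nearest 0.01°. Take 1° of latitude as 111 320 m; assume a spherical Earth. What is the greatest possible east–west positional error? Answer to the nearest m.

Rounding to 2 decimal places leaves the longitude within ±0.005° of the true value.
Parallels shrink by cos φ, so at 77.795° a degree of longitude is 111320 × 0.2114 ≈ 23534.2 m.
Maximum E–W displacement: 0.005 × 23534.2 = 117.671 m.

118 m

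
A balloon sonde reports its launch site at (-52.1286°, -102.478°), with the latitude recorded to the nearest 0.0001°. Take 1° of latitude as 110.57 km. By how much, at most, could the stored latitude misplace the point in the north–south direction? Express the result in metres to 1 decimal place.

Rounding to 4 decimal places leaves the latitude within ±5e-05° of the true value.
North–south distance: 5e-05° × 110570 m/° = 5.5285 m.

5.5 metres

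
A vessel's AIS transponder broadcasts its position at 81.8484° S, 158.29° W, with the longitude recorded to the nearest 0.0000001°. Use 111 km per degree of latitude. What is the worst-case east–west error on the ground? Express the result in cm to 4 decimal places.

Rounding to 7 decimal places leaves the longitude within ±5e-08° of the true value.
One degree of longitude at 81.8484° is 111000 × cos 81.8484° ≈ 111000 × 0.1418 = 15739 m.
So at most 5e-08° × 15739 ≈ 0.00078695 m east–west.
That is 0.00078695 m = 0.078695 cm.

0.0787 cm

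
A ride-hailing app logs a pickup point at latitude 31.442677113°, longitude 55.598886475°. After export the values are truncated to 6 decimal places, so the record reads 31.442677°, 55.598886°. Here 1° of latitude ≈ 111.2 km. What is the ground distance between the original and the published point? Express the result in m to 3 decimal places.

0.047 m

Δlat = 31.442677113 − 31.442677 = +0.000000113°; Δlon = 55.598886475 − 55.598886 = +0.000000475°.
N–S: 0.000000113° × 111200 m/° = 0.0125656 m.
East–west at this latitude: 0.000000475° × 111200 × cos 31.4427° ≈ 0.000000475 × 94871.7 = 0.045064 m.
Combined displacement = (0.0125656² + 0.045064²)^½ ≈ 0.0467831 m.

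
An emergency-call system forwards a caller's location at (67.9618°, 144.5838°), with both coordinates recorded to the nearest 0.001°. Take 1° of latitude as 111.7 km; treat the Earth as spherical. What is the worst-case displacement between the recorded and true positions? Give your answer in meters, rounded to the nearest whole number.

Rounding to 3 decimal places leaves each coordinate within ±0.0005° of the true value.
Latitude error → 0.0005 × 111700 = 55.85 m along the meridian.
East–west component at 67.9618°: 0.0005° × 111700 × cos 67.9618° ≈ 0.0005 × 41912.6 ≈ 20.9563 m.
Worst case both components are at the extreme and orthogonal: √(55.85² + 20.9563²) ≈ 59.6522 m.

60 meters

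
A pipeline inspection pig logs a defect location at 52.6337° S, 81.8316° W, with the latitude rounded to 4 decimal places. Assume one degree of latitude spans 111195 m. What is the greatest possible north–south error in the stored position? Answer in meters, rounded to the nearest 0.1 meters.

5.6 meters

Rounding to 4 decimal places leaves the latitude within ±5e-05° of the true value.
Along the meridian that is 5e-05° × 111195 m/° = 5.55975 m.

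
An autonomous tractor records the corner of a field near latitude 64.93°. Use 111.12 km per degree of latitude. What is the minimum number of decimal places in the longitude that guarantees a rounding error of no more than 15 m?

At 64.93° one degree of longitude covers 111120 × cos 64.93° ≈ 111120 × 0.4237 ≈ 47084.3 m.
Rounding to N decimal places gives at most 0.5 × 10⁻ᴺ degrees of error, i.e. 0.5 × 10⁻ᴺ × 47084.3 m.
Setting 23542.2 × 10⁻ᴺ ≤ 15 gives 10ᴺ ≥ 1569, i.e. N ≥ 3.20.
N = 3 would give 23.5 m (too coarse); N = 4 gives 2.35 m ≤ 15 m.

4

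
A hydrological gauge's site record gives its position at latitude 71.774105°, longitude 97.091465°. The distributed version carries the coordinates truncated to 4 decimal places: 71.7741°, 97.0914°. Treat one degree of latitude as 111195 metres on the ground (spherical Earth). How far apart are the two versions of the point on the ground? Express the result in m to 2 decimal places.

2.33 m

Δlat = 71.774105 − 71.7741 = +0.000005°; Δlon = 97.091465 − 97.0914 = +0.000065°.
N–S: 0.000005° × 111195 m/° = 0.555975 m.
E–W at 71.7741°: 0.000065° × 111195 × cos 71.7741° = 0.000065 × 111195 × 0.3128 ≈ 2.26056 m.
Hypotenuse of the two orthogonal shifts: √(0.555975² + 2.26056²) = 2.32792 m.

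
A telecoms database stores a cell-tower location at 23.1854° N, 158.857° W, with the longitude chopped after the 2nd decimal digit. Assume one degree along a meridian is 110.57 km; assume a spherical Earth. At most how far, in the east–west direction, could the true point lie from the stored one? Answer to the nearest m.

Truncating at 2 decimal places can drop up to a full unit in the last place, so the longitude may be off by as much as 0.01°.
One degree of longitude at 23.1854° is 110570 × cos 23.1854° ≈ 110570 × 0.9192 = 101640 m.
So at most 0.01° × 101640 ≈ 1016.4 m east–west.

1016 m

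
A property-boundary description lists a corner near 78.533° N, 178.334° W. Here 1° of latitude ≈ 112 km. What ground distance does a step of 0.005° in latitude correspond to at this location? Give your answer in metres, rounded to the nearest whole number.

0.005° × 112000 m/° = 560 m.

560 metres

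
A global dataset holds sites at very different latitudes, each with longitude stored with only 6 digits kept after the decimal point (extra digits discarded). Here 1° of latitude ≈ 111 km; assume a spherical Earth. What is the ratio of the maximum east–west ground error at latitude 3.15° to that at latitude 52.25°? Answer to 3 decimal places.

1.631

Truncating at 6 decimal places can drop up to a full unit in the last place, so the longitude may be off by as much as 1e-06°.
At 3.15°: 1e-06° × 111000 × cos 3.15° = 1e-06 × 111000 × 0.9985 ≈ 0.11083 m.
At 52.25°: 1e-06° × 111000 × cos 52.25° = 1e-06 × 111000 × 0.6122 ≈ 0.067956 m.
The ratio reduces to cos 3.15° / cos 52.25° = 0.9985/0.6122 ≈ 1.6309.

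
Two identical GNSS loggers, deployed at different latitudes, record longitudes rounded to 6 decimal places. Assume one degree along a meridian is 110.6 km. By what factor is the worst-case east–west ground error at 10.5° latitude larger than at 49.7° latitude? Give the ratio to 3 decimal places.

1.520

Rounding to 6 decimal places leaves the longitude within ±5e-07° of the true value.
Error at 10.5° = 5e-07° × 110600 × cos 10.5° ≈ 0.0553 × 0.9833 = 0.054374 m.
At 49.7°: 5e-07° × 110600 × cos 49.7° = 5e-07 × 110600 × 0.6468 ≈ 0.035767 m.
Ratio: 0.054374 / 0.035767 = cos 10.5° / cos 49.7° ≈ 1.5202.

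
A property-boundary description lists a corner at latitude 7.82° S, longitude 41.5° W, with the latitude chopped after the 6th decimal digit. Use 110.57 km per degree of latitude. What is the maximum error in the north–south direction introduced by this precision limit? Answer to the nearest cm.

11 cm

Truncating at 6 decimal places can drop up to a full unit in the last place, so the latitude may be off by as much as 1e-06°.
Along the meridian that is 1e-06° × 110570 m/° = 0.11057 m.
That is 0.11057 m = 11.057 cm.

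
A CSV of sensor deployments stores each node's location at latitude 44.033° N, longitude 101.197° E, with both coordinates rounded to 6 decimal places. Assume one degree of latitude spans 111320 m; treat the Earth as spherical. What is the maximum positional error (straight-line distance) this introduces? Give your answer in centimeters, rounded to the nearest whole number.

Rounding to 6 decimal places leaves each coordinate within ±5e-07° of the true value.
North–south component: 5e-07° × 111320 = 0.05566 m.
E–W at 44.033°: 5e-07° × 111320 × cos 44.033° = 5e-07 × 111320 × 0.7189 ≈ 0.0400162 m.
The two errors are perpendicular, so the maximum displacement is √(0.05566² + 0.0400162²) ≈ 0.0685517 m.
That is 0.0685517 m = 6.8552 cm.

7 centimeters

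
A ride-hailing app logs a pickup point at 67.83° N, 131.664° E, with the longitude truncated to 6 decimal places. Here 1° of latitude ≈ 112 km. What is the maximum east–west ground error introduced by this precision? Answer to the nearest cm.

4 cm

Truncating at 6 decimal places can drop up to a full unit in the last place, so the longitude may be off by as much as 1e-06°.
One degree of longitude at 67.83° is 112000 × cos 67.83° ≈ 112000 × 0.3774 = 42263.9 m.
Maximum E–W displacement: 1e-06 × 42263.9 = 0.0422639 m.
That is 0.0422639 m = 4.2264 cm.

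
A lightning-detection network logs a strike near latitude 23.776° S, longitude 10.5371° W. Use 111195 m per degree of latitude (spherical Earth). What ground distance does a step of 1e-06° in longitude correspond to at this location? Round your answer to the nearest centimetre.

1e-06° of longitude at 23.776° is 1e-06 × 111195 × cos 23.776° ≈ 1e-06 × 101758 = 0.101758 m.
That is 0.101758 m = 10.176 cm.

10 centimetres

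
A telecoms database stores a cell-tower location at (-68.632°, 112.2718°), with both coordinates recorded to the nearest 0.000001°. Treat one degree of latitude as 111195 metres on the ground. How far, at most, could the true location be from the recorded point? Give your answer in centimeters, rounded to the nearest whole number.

6 centimeters

Rounding to 6 decimal places leaves each coordinate within ±5e-07° of the true value.
N–S: 5e-07° × 111195 m/° = 0.0555975 m.
East–west component at 68.632°: 5e-07° × 111195 × cos 68.632° ≈ 5e-07 × 40514.6 ≈ 0.0202573 m.
Combining orthogonally: (0.0555975² + 0.0202573²)^½ ≈ 0.059173 m.
That is 0.059173 m = 5.9173 cm.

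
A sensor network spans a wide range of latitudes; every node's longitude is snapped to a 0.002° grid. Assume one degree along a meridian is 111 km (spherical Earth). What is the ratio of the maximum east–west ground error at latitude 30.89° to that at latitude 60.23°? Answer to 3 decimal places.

With a 0.002° grid the true value lies within half a step, ±0.002°/2 = ±0.001°, of the stored one.
Error at 30.89° = 0.001° × 111000 × cos 30.89° ≈ 111 × 0.8582 = 95.255 m.
At 60.23°: 0.001° × 111000 × cos 60.23° = 0.001 × 111000 × 0.4965 ≈ 55.114 m.
Ratio: 95.255 / 55.114 = cos 30.89° / cos 60.23° ≈ 1.7283.

1.728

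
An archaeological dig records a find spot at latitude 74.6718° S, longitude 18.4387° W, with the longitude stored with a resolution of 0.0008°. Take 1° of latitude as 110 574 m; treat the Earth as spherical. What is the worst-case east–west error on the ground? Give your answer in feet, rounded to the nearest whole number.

With a 0.0008° grid the true value lies within half a step, ±0.0008°/2 = ±0.0004°, of the stored one.
At latitude 74.6718° a degree of longitude spans 110574 m × cos 74.6718° = 110574 × 0.2643 ≈ 29230 m.
East–west error: 0.0004° × 29230 m/° ≈ 11.692 m.
In feet: 11.692 m ÷ 0.3048 ≈ 38.36 ft.

38 feet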